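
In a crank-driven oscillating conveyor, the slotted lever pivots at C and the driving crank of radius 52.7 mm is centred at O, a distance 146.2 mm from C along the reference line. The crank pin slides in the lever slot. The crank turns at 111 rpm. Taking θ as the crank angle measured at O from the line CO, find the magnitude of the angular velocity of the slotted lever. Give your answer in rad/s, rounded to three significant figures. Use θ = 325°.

2.87

ω = 11.62 rad/s (from 111 rpm).
Crank pin A relative to C: A = (d + r cosθ, r sinθ); lever angle φ = atan2(r sinθ, d + r cosθ).
Differentiating tanφ: φ̇ = rω(d cosθ + r)/(d² + r² + 2dr cosθ).
d² + r² + 2dr cosθ = |CA|² = 0.0367744 m²;  d cosθ + r = +0.17246 m.
|ω_lever| = |0.0527·11.62·+0.17246| / 0.0367744 = 2.8728 rad/s.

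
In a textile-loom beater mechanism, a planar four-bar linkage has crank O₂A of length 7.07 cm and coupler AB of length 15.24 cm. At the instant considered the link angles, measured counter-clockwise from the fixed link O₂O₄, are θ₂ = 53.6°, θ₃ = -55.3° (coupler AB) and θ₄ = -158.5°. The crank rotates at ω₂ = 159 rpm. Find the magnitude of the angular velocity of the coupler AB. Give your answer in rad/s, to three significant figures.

4.22

ω₂ = 16.65 rad/s (from 159 rpm).
Differentiating the loop-closure r₂e^{iθ₂}+r₃e^{iθ₃}=r₁+r₄e^{iθ₄} gives r₂ω₂e^{iθ₂}+r₃ω₃e^{iθ₃}=r₄ω₄e^{iθ₄}.
Eliminating the other unknown: ω₃ = r₂ω₂ sin(θ₄−θ₂) / [r₃ sin(θ₃−θ₄)].
Numerator sine = +0.53140; denominator sine = +0.97358.
Result = 0.0707·16.65·(+0.53140) / (0.1524·(+0.97358)) = +4.2161 rad/s; magnitude 4.2161 rad/s.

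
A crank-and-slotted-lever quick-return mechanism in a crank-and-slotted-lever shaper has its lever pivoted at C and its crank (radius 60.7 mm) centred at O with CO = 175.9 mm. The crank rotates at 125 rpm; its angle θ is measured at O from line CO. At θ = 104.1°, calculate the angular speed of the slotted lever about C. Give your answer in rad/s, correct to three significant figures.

0.482

ω = 13.09 rad/s (from 125 rpm).
Crank pin A relative to C: A = (d + r cosθ, r sinθ); lever angle φ = atan2(r sinθ, d + r cosθ).
Differentiating tanφ: φ̇ = rω(d cosθ + r)/(d² + r² + 2dr cosθ).
d² + r² + 2dr cosθ = |CA|² = 0.0294231 m²;  d cosθ + r = +0.017848 m.
|ω_lever| = |0.0607·13.09·+0.017848| / 0.0294231 = 0.48198 rad/s.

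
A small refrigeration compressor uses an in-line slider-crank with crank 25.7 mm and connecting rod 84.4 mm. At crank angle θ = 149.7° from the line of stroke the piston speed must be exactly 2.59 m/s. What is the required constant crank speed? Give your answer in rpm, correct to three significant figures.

For an in-line slider-crank, |v_piston| = rω|sinθ|·[1 + r cosθ/√(L² − r² sin²θ)].
With r = 0.0257 m, L = 0.0844 m, θ = 149.7°: the bracketed kinematic factor |dx/dθ| = 0.0095165 m.
ω = v/|dx/dθ| = 2.59/0.0095165 = 272.16 rad/s.
N = 60ω/(2π) = 2598.9 rpm.

2600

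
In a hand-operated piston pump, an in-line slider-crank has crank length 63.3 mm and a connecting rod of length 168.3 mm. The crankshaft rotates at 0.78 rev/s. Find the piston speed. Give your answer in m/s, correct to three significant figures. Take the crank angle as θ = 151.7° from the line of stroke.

0.0976

ω = 2π·0.78 = 4.901 rad/s
For an in-line slider-crank, x = r cosθ + √(L² − r² sin²θ), so v = −rω sinθ·[1 + r cosθ/√(L² − r² sin²θ)].
With r = 0.0633 m, L = 0.1683 m, θ = 151.7°: √(L² − r² sin²θ) = 0.1656 m.
v = −0.0633·4.901·0.47409·[1 + 0.0633·-0.88048/0.1656] = -0.097576 m/s.
|v| = 0.097576 m/s.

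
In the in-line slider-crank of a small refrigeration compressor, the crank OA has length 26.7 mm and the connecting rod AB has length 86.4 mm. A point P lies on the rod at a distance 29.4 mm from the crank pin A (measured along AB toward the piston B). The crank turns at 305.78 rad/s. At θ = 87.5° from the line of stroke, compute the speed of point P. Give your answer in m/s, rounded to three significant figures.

ω = 305.8 rad/s.  Crank-pin speed |V_A| = rω = 8.1643 m/s, perpendicular to OA.
Rod angle: sinφ = −(r/L) sinθ ⇒ φ = -17.983°; ω_rod = −rω cosθ/√(L²−r²sin²θ) = -4.3335 rad/s.
V_P = V_A + ω_rod × AP, with AP = 0.0294 m along the rod.
Components: V_Px = −rω sinθ − a·ω_rod·sinφ = -8.1959 m/s;  V_Py = rω cosθ + a·ω_rod·cosφ = +0.23494 m/s.
|V_P| = √(V_Px² + V_Py²) = 8.1993 m/s.

8.20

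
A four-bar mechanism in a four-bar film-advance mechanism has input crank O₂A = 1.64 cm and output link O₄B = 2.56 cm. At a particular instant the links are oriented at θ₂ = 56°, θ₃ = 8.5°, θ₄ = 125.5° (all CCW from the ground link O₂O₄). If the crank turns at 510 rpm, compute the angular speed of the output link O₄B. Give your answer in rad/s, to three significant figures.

28.3

ω₂ = 53.41 rad/s (from 510 rpm).
Differentiating the loop-closure r₂e^{iθ₂}+r₃e^{iθ₃}=r₁+r₄e^{iθ₄} gives r₂ω₂e^{iθ₂}+r₃ω₃e^{iθ₃}=r₄ω₄e^{iθ₄}.
Eliminating the other unknown: ω₄ = r₂ω₂ sin(θ₂−θ₃) / [r₄ sin(θ₄−θ₃)].
Numerator sine = +0.73728; denominator sine = +0.89101.
Result = 0.0164·53.41·(+0.73728) / (0.0256·(+0.89101)) = +28.311 rad/s; magnitude 28.311 rad/s.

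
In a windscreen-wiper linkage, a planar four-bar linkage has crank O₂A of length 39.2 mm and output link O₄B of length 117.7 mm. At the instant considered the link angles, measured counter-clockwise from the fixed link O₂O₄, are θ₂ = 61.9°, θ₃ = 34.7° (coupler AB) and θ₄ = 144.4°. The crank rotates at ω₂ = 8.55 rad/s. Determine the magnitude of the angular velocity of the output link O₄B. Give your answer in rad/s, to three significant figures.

ω₂ = 8.55 rad/s
Differentiating the loop-closure r₂e^{iθ₂}+r₃e^{iθ₃}=r₁+r₄e^{iθ₄} gives r₂ω₂e^{iθ₂}+r₃ω₃e^{iθ₃}=r₄ω₄e^{iθ₄}.
Eliminating the other unknown: ω₄ = r₂ω₂ sin(θ₂−θ₃) / [r₄ sin(θ₄−θ₃)].
Numerator sine = +0.45710; denominator sine = +0.94147.
Result = 0.0392·8.55·(+0.45710) / (0.1177·(+0.94147)) = +1.3825 rad/s; magnitude 1.3825 rad/s.

1.38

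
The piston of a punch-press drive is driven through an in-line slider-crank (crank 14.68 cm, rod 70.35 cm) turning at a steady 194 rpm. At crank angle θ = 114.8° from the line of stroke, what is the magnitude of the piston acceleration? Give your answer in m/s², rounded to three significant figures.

33.7

ω = 2π·194/60 = 20.32 rad/s
x(θ) = r cosθ + √(L² − r² sin²θ); with ω constant, a = ω²·d²x/dθ².
d²x/dθ² = −r cosθ − r²(cos2θ)/√u − r⁴ sin²2θ/(4u^{3/2}),  u = L² − r² sin²θ = 0.477154 m².
Substituting r = 0.1468 m, L = 0.7035 m, θ = 114.8°: d²x/dθ² = +0.081591 m.
a = ω²·d²x/dθ² = (20.32)²·(+0.081591) = +33.675 m/s²;  |a| = 33.675 m/s².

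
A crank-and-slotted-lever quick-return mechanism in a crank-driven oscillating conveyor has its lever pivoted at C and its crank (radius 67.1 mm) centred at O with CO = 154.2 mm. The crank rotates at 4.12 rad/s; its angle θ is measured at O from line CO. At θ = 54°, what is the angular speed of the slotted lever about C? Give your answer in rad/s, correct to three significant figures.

ω = 4.12 rad/s
Crank pin A relative to C: A = (d + r cosθ, r sinθ); lever angle φ = atan2(r sinθ, d + r cosθ).
Differentiating tanφ: φ̇ = rω(d cosθ + r)/(d² + r² + 2dr cosθ).
d² + r² + 2dr cosθ = |CA|² = 0.0404435 m²;  d cosθ + r = +0.15774 m.
|ω_lever| = |0.0671·4.12·+0.15774| / 0.0404435 = 1.0782 rad/s.

1.08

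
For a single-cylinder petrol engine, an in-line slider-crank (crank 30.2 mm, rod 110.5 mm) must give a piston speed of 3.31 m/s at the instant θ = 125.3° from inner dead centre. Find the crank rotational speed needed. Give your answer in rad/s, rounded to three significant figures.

160

For an in-line slider-crank, |v_piston| = rω|sinθ|·[1 + r cosθ/√(L² − r² sin²θ)].
With r = 0.0302 m, L = 0.1105 m, θ = 125.3°: the bracketed kinematic factor |dx/dθ| = 0.020654 m.
ω = v/|dx/dθ| = 3.31/0.020654 = 160.26 rad/s.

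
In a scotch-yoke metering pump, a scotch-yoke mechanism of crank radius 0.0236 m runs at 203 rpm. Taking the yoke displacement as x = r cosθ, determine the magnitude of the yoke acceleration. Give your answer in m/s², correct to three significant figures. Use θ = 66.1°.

4.32

ω = 21.26 rad/s (from 203 rpm).
x = r cosθ ⇒ ẍ = −rω² cosθ (ω constant).
|a| = rω²|cosθ| = 0.0236·(21.26)²·|cos 66.1°| = 4.3208 m/s².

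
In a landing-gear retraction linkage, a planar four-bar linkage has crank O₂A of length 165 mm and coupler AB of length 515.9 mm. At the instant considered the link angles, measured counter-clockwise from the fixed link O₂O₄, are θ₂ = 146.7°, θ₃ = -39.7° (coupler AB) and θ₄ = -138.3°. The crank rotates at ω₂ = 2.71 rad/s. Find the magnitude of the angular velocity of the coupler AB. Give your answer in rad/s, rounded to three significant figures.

ω₂ = 2.71 rad/s
Differentiating the loop-closure r₂e^{iθ₂}+r₃e^{iθ₃}=r₁+r₄e^{iθ₄} gives r₂ω₂e^{iθ₂}+r₃ω₃e^{iθ₃}=r₄ω₄e^{iθ₄}.
Eliminating the other unknown: ω₃ = r₂ω₂ sin(θ₄−θ₂) / [r₃ sin(θ₃−θ₄)].
Numerator sine = +0.96593; denominator sine = +0.98876.
Result = 0.165·2.71·(+0.96593) / (0.5159·(+0.98876)) = +0.84672 rad/s; magnitude 0.84672 rad/s.

0.847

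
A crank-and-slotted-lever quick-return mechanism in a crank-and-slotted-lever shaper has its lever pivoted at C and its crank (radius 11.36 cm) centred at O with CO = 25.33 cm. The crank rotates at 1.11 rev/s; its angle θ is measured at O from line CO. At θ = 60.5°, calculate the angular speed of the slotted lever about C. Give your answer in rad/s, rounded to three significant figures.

ω = 6.974 rad/s (from 1.11 rev/s).
Crank pin A relative to C: A = (d + r cosθ, r sinθ); lever angle φ = atan2(r sinθ, d + r cosθ).
Differentiating tanφ: φ̇ = rω(d cosθ + r)/(d² + r² + 2dr cosθ).
d² + r² + 2dr cosθ = |CA|² = 0.105405 m²;  d cosθ + r = +0.23833 m.
|ω_lever| = |0.1136·6.974·+0.23833| / 0.105405 = 1.7914 rad/s.

1.79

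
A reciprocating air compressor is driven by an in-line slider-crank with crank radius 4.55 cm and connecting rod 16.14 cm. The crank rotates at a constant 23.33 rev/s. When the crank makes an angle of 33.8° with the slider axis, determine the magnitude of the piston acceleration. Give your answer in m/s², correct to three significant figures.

ω = 2π·23.3 = 146.6 rad/s
x(θ) = r cosθ + √(L² − r² sin²θ); with ω constant, a = ω²·d²x/dθ².
d²x/dθ² = −r cosθ − r²(cos2θ)/√u − r⁴ sin²2θ/(4u^{3/2}),  u = L² − r² sin²θ = 0.0254093 m².
Substituting r = 0.0455 m, L = 0.1614 m, θ = 33.8°: d²x/dθ² = -0.042985 m.
a = ω²·d²x/dθ² = (146.6)²·(-0.042985) = -923.65 m/s²;  |a| = 923.65 m/s².

924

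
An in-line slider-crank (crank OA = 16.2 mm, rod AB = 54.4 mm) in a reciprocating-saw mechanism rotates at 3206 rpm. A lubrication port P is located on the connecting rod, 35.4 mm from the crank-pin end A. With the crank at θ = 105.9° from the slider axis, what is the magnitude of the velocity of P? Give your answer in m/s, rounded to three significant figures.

4.97

ω = 335.7 rad/s.  Crank-pin speed |V_A| = rω = 5.4389 m/s, perpendicular to OA.
Rod angle: sinφ = −(r/L) sinθ ⇒ φ = -16.643°; ω_rod = −rω cosθ/√(L²−r²sin²θ) = +28.588 rad/s.
V_P = V_A + ω_rod × AP, with AP = 0.0354 m along the rod.
Components: V_Px = −rω sinθ − a·ω_rod·sinφ = -4.9409 m/s;  V_Py = rω cosθ + a·ω_rod·cosφ = -0.52041 m/s.
|V_P| = √(V_Px² + V_Py²) = 4.9683 m/s.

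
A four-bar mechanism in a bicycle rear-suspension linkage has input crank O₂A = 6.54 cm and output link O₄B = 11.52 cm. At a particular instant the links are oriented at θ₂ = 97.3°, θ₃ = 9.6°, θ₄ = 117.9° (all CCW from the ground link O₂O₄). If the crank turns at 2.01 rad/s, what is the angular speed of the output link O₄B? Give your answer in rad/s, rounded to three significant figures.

ω₂ = 2.01 rad/s
Differentiating the loop-closure r₂e^{iθ₂}+r₃e^{iθ₃}=r₁+r₄e^{iθ₄} gives r₂ω₂e^{iθ₂}+r₃ω₃e^{iθ₃}=r₄ω₄e^{iθ₄}.
Eliminating the other unknown: ω₄ = r₂ω₂ sin(θ₂−θ₃) / [r₄ sin(θ₄−θ₃)].
Numerator sine = +0.99919; denominator sine = +0.94943.
Result = 0.0654·2.01·(+0.99919) / (0.1152·(+0.94943)) = +1.2009 rad/s; magnitude 1.2009 rad/s.

1.20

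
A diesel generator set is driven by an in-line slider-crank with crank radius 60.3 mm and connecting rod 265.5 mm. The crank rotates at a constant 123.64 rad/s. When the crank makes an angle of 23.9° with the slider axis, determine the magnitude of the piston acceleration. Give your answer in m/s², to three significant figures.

985

ω = 123.6 rad/s
x(θ) = r cosθ + √(L² − r² sin²θ); with ω constant, a = ω²·d²x/dθ².
d²x/dθ² = −r cosθ − r²(cos2θ)/√u − r⁴ sin²2θ/(4u^{3/2}),  u = L² − r² sin²θ = 0.0698934 m².
Substituting r = 0.0603 m, L = 0.2655 m, θ = 23.9°: d²x/dθ² = -0.064466 m.
a = ω²·d²x/dθ² = (123.6)²·(-0.064466) = -985.49 m/s²;  |a| = 985.49 m/s².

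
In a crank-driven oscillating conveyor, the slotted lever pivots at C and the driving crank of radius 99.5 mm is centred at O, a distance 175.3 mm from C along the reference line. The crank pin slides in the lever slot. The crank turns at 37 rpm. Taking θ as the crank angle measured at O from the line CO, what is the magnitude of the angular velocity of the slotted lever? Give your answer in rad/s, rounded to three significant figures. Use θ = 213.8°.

1.53

ω = 3.875 rad/s (from 37 rpm).
Crank pin A relative to C: A = (d + r cosθ, r sinθ); lever angle φ = atan2(r sinθ, d + r cosθ).
Differentiating tanφ: φ̇ = rω(d cosθ + r)/(d² + r² + 2dr cosθ).
d² + r² + 2dr cosθ = |CA|² = 0.0116417 m²;  d cosθ + r = -0.046172 m.
|ω_lever| = |0.0995·3.875·-0.046172| / 0.0116417 = 1.529 rad/s.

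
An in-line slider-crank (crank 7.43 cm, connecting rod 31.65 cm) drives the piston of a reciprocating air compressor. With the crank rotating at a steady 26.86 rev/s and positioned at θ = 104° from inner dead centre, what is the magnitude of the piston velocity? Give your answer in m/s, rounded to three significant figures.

ω = 2π·26.9 = 168.8 rad/s
For an in-line slider-crank, x = r cosθ + √(L² − r² sin²θ), so v = −rω sinθ·[1 + r cosθ/√(L² − r² sin²θ)].
With r = 0.0743 m, L = 0.3165 m, θ = 104°: √(L² − r² sin²θ) = 0.30818 m.
v = −0.0743·168.8·0.97030·[1 + 0.0743·-0.24192/0.30818] = -11.457 m/s.
|v| = 11.457 m/s.

11.5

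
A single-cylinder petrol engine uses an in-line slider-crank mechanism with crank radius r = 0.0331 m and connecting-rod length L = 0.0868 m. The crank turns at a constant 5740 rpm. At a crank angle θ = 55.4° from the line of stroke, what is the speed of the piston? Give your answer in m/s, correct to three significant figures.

20.1

ω = 2π·5740/60 = 601.1 rad/s
For an in-line slider-crank, x = r cosθ + √(L² − r² sin²θ), so v = −rω sinθ·[1 + r cosθ/√(L² − r² sin²θ)].
With r = 0.0331 m, L = 0.0868 m, θ = 55.4°: √(L² − r² sin²θ) = 0.082413 m.
v = −0.0331·601.1·0.82314·[1 + 0.0331·0.56784/0.082413] = -20.112 m/s.
|v| = 20.112 m/s.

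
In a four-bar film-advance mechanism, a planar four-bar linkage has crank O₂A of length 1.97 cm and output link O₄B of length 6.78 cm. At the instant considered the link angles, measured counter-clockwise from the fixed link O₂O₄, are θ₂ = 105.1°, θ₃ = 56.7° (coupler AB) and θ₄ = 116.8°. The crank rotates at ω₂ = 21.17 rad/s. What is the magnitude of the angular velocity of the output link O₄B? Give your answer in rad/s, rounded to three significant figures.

5.31

ω₂ = 21.17 rad/s
Differentiating the loop-closure r₂e^{iθ₂}+r₃e^{iθ₃}=r₁+r₄e^{iθ₄} gives r₂ω₂e^{iθ₂}+r₃ω₃e^{iθ₃}=r₄ω₄e^{iθ₄}.
Eliminating the other unknown: ω₄ = r₂ω₂ sin(θ₂−θ₃) / [r₄ sin(θ₄−θ₃)].
Numerator sine = +0.74780; denominator sine = +0.86690.
Result = 0.0197·21.17·(+0.74780) / (0.0678·(+0.86690)) = +5.3061 rad/s; magnitude 5.3061 rad/s.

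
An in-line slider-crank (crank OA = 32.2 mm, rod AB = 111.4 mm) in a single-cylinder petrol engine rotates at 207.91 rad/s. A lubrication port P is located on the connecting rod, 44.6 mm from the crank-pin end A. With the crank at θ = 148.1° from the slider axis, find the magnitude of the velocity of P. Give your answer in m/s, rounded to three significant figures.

ω = 207.9 rad/s.  Crank-pin speed |V_A| = rω = 6.6947 m/s, perpendicular to OA.
Rod angle: sinφ = −(r/L) sinθ ⇒ φ = -8.786°; ω_rod = −rω cosθ/√(L²−r²sin²θ) = +51.626 rad/s.
V_P = V_A + ω_rod × AP, with AP = 0.0446 m along the rod.
Components: V_Px = −rω sinθ − a·ω_rod·sinφ = -3.186 m/s;  V_Py = rω cosθ + a·ω_rod·cosφ = -3.4081 m/s.
|V_P| = √(V_Px² + V_Py²) = 4.6654 m/s.

4.67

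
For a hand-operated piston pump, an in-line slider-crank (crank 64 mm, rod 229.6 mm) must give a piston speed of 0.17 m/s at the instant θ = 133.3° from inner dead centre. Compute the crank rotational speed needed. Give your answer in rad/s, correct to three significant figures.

For an in-line slider-crank, |v_piston| = rω|sinθ|·[1 + r cosθ/√(L² − r² sin²θ)].
With r = 0.064 m, L = 0.2296 m, θ = 133.3°: the bracketed kinematic factor |dx/dθ| = 0.037484 m.
ω = v/|dx/dθ| = 0.17/0.037484 = 4.5352 rad/s.

4.54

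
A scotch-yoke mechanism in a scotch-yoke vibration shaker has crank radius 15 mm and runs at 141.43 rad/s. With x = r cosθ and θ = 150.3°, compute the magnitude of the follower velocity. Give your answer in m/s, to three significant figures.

1.05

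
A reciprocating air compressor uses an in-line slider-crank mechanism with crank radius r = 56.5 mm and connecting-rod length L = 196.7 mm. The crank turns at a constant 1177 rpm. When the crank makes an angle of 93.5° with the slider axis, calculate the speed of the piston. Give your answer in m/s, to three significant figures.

ω = 2π·1177/60 = 123.3 rad/s
For an in-line slider-crank, x = r cosθ + √(L² − r² sin²θ), so v = −rω sinθ·[1 + r cosθ/√(L² − r² sin²θ)].
With r = 0.0565 m, L = 0.1967 m, θ = 93.5°: √(L² − r² sin²θ) = 0.18844 m.
v = −0.0565·123.3·0.99813·[1 + 0.0565·-0.06105/0.18844] = -6.8237 m/s.
|v| = 6.8237 m/s.

6.82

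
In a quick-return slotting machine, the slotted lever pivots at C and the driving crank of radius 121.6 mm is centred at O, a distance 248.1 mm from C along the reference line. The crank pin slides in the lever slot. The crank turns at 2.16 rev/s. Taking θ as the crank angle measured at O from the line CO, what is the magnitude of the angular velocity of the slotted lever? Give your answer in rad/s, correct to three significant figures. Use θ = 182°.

13.0

ω = 13.57 rad/s (from 2.16 rev/s).
Crank pin A relative to C: A = (d + r cosθ, r sinθ); lever angle φ = atan2(r sinθ, d + r cosθ).
Differentiating tanφ: φ̇ = rω(d cosθ + r)/(d² + r² + 2dr cosθ).
d² + r² + 2dr cosθ = |CA|² = 0.016039 m²;  d cosθ + r = -0.12635 m.
|ω_lever| = |0.1216·13.57·-0.12635| / 0.016039 = 13.001 rad/s.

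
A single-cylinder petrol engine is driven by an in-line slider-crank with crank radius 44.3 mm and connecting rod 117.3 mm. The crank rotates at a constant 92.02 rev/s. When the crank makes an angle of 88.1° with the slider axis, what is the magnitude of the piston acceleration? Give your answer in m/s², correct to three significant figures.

ω = 2π·92 = 578.2 rad/s
x(θ) = r cosθ + √(L² − r² sin²θ); with ω constant, a = ω²·d²x/dθ².
d²x/dθ² = −r cosθ − r²(cos2θ)/√u − r⁴ sin²2θ/(4u^{3/2}),  u = L² − r² sin²θ = 0.011799 m².
Substituting r = 0.0443 m, L = 0.1173 m, θ = 88.1°: d²x/dθ² = +0.016555 m.
a = ω²·d²x/dθ² = (578.2)²·(+0.016555) = +5534.2 m/s²;  |a| = 5534.2 m/s².

5530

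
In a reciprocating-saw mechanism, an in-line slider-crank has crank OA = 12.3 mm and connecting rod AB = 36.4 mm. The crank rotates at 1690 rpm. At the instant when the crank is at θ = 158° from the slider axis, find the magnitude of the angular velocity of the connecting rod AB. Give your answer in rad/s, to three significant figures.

ω = 177 rad/s (converted from 1690 rpm).
The rod makes angle φ with the slider axis where L sinφ = r sinθ; differentiating, L cosφ·φ̇ = r ω cosθ.
L cosφ = √(L² − r² sin²θ) = 0.036107 m.
|ω_rod| = r ω |cosθ| / √(L² − r² sin²θ) = 0.0123·177·0.92718/0.036107 = 55.898 rad/s.

55.9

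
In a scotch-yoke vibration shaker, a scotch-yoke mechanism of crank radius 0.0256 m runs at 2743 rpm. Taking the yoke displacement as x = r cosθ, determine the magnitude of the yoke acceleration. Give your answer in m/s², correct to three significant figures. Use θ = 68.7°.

ω = 287.2 rad/s (from 2743 rpm).
x = r cosθ ⇒ ẍ = −rω² cosθ (ω constant).
|a| = rω²|cosθ| = 0.0256·(287.2)²·|cos 68.7°| = 767.28 m/s².

767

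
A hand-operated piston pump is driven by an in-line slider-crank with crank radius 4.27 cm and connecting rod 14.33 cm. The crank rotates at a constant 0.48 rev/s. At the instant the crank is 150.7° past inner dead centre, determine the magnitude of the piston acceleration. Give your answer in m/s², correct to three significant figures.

0.276

ω = 2π·0.48 = 3.016 rad/s
x(θ) = r cosθ + √(L² − r² sin²θ); with ω constant, a = ω²·d²x/dθ².
d²x/dθ² = −r cosθ − r²(cos2θ)/√u − r⁴ sin²2θ/(4u^{3/2}),  u = L² − r² sin²θ = 0.0200982 m².
Substituting r = 0.0427 m, L = 0.1433 m, θ = 150.7°: d²x/dθ² = +0.030324 m.
a = ω²·d²x/dθ² = (3.016)²·(+0.030324) = +0.27582 m/s²;  |a| = 0.27582 m/s².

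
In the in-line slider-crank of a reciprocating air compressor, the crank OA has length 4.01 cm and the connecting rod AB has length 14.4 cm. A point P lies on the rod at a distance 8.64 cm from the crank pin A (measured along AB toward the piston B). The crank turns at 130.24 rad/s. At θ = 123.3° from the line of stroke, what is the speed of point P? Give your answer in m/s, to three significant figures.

ω = 130.2 rad/s.  Crank-pin speed |V_A| = rω = 5.2226 m/s, perpendicular to OA.
Rod angle: sinφ = −(r/L) sinθ ⇒ φ = -13.459°; ω_rod = −rω cosθ/√(L²−r²sin²θ) = +20.474 rad/s.
V_P = V_A + ω_rod × AP, with AP = 0.0864 m along the rod.
Components: V_Px = −rω sinθ − a·ω_rod·sinφ = -3.9534 m/s;  V_Py = rω cosθ + a·ω_rod·cosφ = -1.1469 m/s.
|V_P| = √(V_Px² + V_Py²) = 4.1164 m/s.

4.12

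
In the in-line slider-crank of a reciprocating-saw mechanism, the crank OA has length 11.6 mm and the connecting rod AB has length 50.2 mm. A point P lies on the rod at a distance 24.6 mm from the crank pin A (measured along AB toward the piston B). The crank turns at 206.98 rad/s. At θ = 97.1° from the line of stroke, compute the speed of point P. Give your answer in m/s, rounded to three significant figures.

2.35

ω = 207 rad/s.  Crank-pin speed |V_A| = rω = 2.401 m/s, perpendicular to OA.
Rod angle: sinφ = −(r/L) sinθ ⇒ φ = -13.256°; ω_rod = −rω cosθ/√(L²−r²sin²θ) = +6.0734 rad/s.
V_P = V_A + ω_rod × AP, with AP = 0.0246 m along the rod.
Components: V_Px = −rω sinθ − a·ω_rod·sinφ = -2.3483 m/s;  V_Py = rω cosθ + a·ω_rod·cosφ = -0.15134 m/s.
|V_P| = √(V_Px² + V_Py²) = 2.3532 m/s.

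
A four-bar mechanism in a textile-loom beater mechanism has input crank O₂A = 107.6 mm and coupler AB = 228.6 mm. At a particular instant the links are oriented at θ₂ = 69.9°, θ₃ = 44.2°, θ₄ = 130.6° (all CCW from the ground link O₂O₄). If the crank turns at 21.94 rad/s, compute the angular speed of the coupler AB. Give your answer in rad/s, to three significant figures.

9.02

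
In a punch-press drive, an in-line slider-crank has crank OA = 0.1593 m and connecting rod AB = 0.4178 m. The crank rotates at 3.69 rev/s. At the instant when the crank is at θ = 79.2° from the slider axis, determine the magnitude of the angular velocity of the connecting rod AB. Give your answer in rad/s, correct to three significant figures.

1.79

ω = 23.18 rad/s (converted from 3.69 rev/s).
The rod makes angle φ with the slider axis where L sinφ = r sinθ; differentiating, L cosφ·φ̇ = r ω cosθ.
L cosφ = √(L² − r² sin²θ) = 0.38739 m.
|ω_rod| = r ω |cosθ| / √(L² − r² sin²θ) = 0.1593·23.18·0.18738/0.38739 = 1.7865 rad/s.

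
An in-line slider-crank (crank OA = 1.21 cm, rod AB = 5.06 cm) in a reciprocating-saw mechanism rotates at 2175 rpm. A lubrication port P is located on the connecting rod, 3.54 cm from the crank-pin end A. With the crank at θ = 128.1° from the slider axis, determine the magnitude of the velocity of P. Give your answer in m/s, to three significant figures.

ω = 227.8 rad/s.  Crank-pin speed |V_A| = rω = 2.756 m/s, perpendicular to OA.
Rod angle: sinφ = −(r/L) sinθ ⇒ φ = -10.847°; ω_rod = −rω cosθ/√(L²−r²sin²θ) = +34.219 rad/s.
V_P = V_A + ω_rod × AP, with AP = 0.0354 m along the rod.
Components: V_Px = −rω sinθ − a·ω_rod·sinφ = -1.9408 m/s;  V_Py = rω cosθ + a·ω_rod·cosφ = -0.51083 m/s.
|V_P| = √(V_Px² + V_Py²) = 2.0069 m/s.

2.01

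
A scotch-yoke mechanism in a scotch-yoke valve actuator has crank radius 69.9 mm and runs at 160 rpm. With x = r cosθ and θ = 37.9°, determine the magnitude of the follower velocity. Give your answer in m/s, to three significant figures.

0.719

ω = 16.76 rad/s (from 160 rpm).
x = r cosθ ⇒ ẋ = −rω sinθ.
|v| = rω|sinθ| = 0.0699·16.76·|sin 37.9°| = 0.71944 m/s.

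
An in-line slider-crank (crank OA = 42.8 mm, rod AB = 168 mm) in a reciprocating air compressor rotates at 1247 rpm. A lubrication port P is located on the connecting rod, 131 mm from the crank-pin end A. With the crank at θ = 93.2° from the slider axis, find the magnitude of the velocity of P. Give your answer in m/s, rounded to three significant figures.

5.52

ω = 130.6 rad/s.  Crank-pin speed |V_A| = rω = 5.5891 m/s, perpendicular to OA.
Rod angle: sinφ = −(r/L) sinθ ⇒ φ = -14.736°; ω_rod = −rω cosθ/√(L²−r²sin²θ) = +1.9202 rad/s.
V_P = V_A + ω_rod × AP, with AP = 0.131 m along the rod.
Components: V_Px = −rω sinθ − a·ω_rod·sinφ = -5.5164 m/s;  V_Py = rω cosθ + a·ω_rod·cosφ = -0.068712 m/s.
|V_P| = √(V_Px² + V_Py²) = 5.5168 m/s.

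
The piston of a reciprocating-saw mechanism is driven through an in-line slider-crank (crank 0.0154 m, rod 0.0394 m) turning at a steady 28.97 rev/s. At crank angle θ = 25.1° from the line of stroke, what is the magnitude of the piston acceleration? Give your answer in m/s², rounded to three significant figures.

ω = 2π·29 = 182 rad/s
x(θ) = r cosθ + √(L² − r² sin²θ); with ω constant, a = ω²·d²x/dθ².
d²x/dθ² = −r cosθ − r²(cos2θ)/√u − r⁴ sin²2θ/(4u^{3/2}),  u = L² − r² sin²θ = 0.00150968 m².
Substituting r = 0.0154 m, L = 0.0394 m, θ = 25.1°: d²x/dθ² = -0.017994 m.
a = ω²·d²x/dθ² = (182)²·(-0.017994) = -596.2 m/s²;  |a| = 596.2 m/s².

596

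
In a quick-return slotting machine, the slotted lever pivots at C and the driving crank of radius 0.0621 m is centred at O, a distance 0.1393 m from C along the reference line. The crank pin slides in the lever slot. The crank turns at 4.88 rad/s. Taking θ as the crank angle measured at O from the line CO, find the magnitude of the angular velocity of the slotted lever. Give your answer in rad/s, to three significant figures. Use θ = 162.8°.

ω = 4.88 rad/s
Crank pin A relative to C: A = (d + r cosθ, r sinθ); lever angle φ = atan2(r sinθ, d + r cosθ).
Differentiating tanφ: φ̇ = rω(d cosθ + r)/(d² + r² + 2dr cosθ).
d² + r² + 2dr cosθ = |CA|² = 0.00673357 m²;  d cosθ + r = -0.07097 m.
|ω_lever| = |0.0621·4.88·-0.07097| / 0.00673357 = 3.1941 rad/s.

3.19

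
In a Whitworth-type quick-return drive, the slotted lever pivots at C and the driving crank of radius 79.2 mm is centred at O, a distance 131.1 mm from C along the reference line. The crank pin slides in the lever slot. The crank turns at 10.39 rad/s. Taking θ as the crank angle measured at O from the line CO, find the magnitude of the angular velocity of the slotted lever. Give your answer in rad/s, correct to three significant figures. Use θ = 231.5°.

0.188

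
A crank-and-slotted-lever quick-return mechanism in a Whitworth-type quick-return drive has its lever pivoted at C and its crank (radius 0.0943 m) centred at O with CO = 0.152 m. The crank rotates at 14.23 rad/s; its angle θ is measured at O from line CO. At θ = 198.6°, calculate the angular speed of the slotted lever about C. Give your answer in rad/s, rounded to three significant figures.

13.8

ω = 14.23 rad/s
Crank pin A relative to C: A = (d + r cosθ, r sinθ); lever angle φ = atan2(r sinθ, d + r cosθ).
Differentiating tanφ: φ̇ = rω(d cosθ + r)/(d² + r² + 2dr cosθ).
d² + r² + 2dr cosθ = |CA|² = 0.00482662 m²;  d cosθ + r = -0.049761 m.
|ω_lever| = |0.0943·14.23·-0.049761| / 0.00482662 = 13.834 rad/s.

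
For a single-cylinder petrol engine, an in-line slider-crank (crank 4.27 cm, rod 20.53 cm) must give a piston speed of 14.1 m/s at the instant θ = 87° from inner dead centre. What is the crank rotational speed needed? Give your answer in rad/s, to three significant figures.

For an in-line slider-crank, |v_piston| = rω|sinθ|·[1 + r cosθ/√(L² − r² sin²θ)].
With r = 0.0427 m, L = 0.2053 m, θ = 87°: the bracketed kinematic factor |dx/dθ| = 0.043116 m.
ω = v/|dx/dθ| = 14.1/0.043116 = 327.02 rad/s.

327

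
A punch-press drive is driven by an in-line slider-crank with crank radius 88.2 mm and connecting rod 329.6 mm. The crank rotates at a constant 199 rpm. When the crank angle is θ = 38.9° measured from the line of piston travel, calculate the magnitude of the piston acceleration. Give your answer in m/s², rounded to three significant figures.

ω = 2π·199/60 = 20.84 rad/s
x(θ) = r cosθ + √(L² − r² sin²θ); with ω constant, a = ω²·d²x/dθ².
d²x/dθ² = −r cosθ − r²(cos2θ)/√u − r⁴ sin²2θ/(4u^{3/2}),  u = L² − r² sin²θ = 0.105569 m².
Substituting r = 0.0882 m, L = 0.3296 m, θ = 38.9°: d²x/dθ² = -0.074122 m.
a = ω²·d²x/dθ² = (20.84)²·(-0.074122) = -32.189 m/s²;  |a| = 32.189 m/s².

32.2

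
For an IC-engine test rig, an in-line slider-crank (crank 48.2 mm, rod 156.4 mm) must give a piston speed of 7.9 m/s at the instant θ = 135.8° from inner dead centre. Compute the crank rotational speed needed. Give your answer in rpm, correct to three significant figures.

For an in-line slider-crank, |v_piston| = rω|sinθ|·[1 + r cosθ/√(L² − r² sin²θ)].
With r = 0.0482 m, L = 0.1564 m, θ = 135.8°: the bracketed kinematic factor |dx/dθ| = 0.026001 m.
ω = v/|dx/dθ| = 7.9/0.026001 = 303.83 rad/s.
N = 60ω/(2π) = 2901.4 rpm.

2900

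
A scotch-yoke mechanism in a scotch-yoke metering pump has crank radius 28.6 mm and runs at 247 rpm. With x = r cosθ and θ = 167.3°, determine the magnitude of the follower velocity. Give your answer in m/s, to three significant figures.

ω = 25.87 rad/s (from 247 rpm).
x = r cosθ ⇒ ẋ = −rω sinθ.
|v| = rω|sinθ| = 0.0286·25.87·|sin 167.3°| = 0.16263 m/s.

0.163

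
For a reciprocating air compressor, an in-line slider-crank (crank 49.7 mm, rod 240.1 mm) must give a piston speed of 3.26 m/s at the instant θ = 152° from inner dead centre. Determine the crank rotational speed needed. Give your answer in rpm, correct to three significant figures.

For an in-line slider-crank, |v_piston| = rω|sinθ|·[1 + r cosθ/√(L² − r² sin²θ)].
With r = 0.0497 m, L = 0.2401 m, θ = 152°: the bracketed kinematic factor |dx/dθ| = 0.019048 m.
ω = v/|dx/dθ| = 3.26/0.019048 = 171.15 rad/s.
N = 60ω/(2π) = 1634.3 rpm.

1630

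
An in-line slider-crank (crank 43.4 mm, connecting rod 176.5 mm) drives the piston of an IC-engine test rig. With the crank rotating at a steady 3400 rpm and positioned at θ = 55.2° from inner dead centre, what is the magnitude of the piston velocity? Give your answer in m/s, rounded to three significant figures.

ω = 2π·3400/60 = 356 rad/s
For an in-line slider-crank, x = r cosθ + √(L² − r² sin²θ), so v = −rω sinθ·[1 + r cosθ/√(L² − r² sin²θ)].
With r = 0.0434 m, L = 0.1765 m, θ = 55.2°: √(L² − r² sin²θ) = 0.17286 m.
v = −0.0434·356·0.82115·[1 + 0.0434·0.57071/0.17286] = -14.507 m/s.
|v| = 14.507 m/s.

14.5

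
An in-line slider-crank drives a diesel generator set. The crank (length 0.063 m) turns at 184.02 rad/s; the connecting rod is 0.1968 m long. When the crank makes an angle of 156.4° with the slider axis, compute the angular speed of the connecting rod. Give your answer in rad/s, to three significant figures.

54.4

ω = 184 rad/s
The rod makes angle φ with the slider axis where L sinφ = r sinθ; differentiating, L cosφ·φ̇ = r ω cosθ.
L cosφ = √(L² − r² sin²θ) = 0.19518 m.
|ω_rod| = r ω |cosθ| / √(L² − r² sin²θ) = 0.063·184·0.91636/0.19518 = 54.431 rad/s.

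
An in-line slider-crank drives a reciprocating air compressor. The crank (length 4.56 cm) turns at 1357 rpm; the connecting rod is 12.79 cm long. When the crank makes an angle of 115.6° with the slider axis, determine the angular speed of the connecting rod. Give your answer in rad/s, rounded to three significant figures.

ω = 142.1 rad/s (converted from 1357 rpm).
The rod makes angle φ with the slider axis where L sinφ = r sinθ; differentiating, L cosφ·φ̇ = r ω cosθ.
L cosφ = √(L² − r² sin²θ) = 0.12111 m.
|ω_rod| = r ω |cosθ| / √(L² − r² sin²θ) = 0.0456·142.1·0.43209/0.12111 = 23.119 rad/s.

23.1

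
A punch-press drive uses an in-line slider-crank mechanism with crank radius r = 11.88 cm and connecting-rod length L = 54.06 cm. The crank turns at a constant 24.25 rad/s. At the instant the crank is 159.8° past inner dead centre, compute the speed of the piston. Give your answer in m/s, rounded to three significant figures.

ω = 24.25 rad/s
For an in-line slider-crank, x = r cosθ + √(L² − r² sin²θ), so v = −rω sinθ·[1 + r cosθ/√(L² − r² sin²θ)].
With r = 0.1188 m, L = 0.5406 m, θ = 159.8°: √(L² − r² sin²θ) = 0.53904 m.
v = −0.1188·24.25·0.34530·[1 + 0.1188·-0.93849/0.53904] = -0.78902 m/s.
|v| = 0.78902 m/s.

0.789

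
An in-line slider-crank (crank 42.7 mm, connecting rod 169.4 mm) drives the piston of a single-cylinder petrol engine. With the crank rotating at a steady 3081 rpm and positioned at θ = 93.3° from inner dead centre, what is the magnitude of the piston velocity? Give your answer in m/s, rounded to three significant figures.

13.5

ω = 2π·3081/60 = 322.6 rad/s
For an in-line slider-crank, x = r cosθ + √(L² − r² sin²θ), so v = −rω sinθ·[1 + r cosθ/√(L² − r² sin²θ)].
With r = 0.0427 m, L = 0.1694 m, θ = 93.3°: √(L² − r² sin²θ) = 0.16395 m.
v = −0.0427·322.6·0.99834·[1 + 0.0427·-0.05756/0.16395] = -13.548 m/s.
|v| = 13.548 m/s.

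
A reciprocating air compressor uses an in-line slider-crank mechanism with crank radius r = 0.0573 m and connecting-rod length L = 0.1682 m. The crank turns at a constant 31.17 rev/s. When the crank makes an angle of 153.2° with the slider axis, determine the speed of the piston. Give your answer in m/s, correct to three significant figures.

ω = 2π·31.2 = 195.8 rad/s
For an in-line slider-crank, x = r cosθ + √(L² − r² sin²θ), so v = −rω sinθ·[1 + r cosθ/√(L² − r² sin²θ)].
With r = 0.0573 m, L = 0.1682 m, θ = 153.2°: √(L² − r² sin²θ) = 0.1662 m.
v = −0.0573·195.8·0.45088·[1 + 0.0573·-0.89259/0.1662] = -3.5027 m/s.
|v| = 3.5027 m/s.

3.50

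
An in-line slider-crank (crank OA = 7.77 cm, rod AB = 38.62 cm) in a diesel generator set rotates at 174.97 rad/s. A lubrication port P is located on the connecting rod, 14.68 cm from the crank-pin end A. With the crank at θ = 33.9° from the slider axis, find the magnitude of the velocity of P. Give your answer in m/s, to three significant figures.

ω = 175 rad/s.  Crank-pin speed |V_A| = rω = 13.595 m/s, perpendicular to OA.
Rod angle: sinφ = −(r/L) sinθ ⇒ φ = -6.443°; ω_rod = −rω cosθ/√(L²−r²sin²θ) = -29.404 rad/s.
V_P = V_A + ω_rod × AP, with AP = 0.1468 m along the rod.
Components: V_Px = −rω sinθ − a·ω_rod·sinφ = -8.067 m/s;  V_Py = rω cosθ + a·ω_rod·cosφ = +6.9949 m/s.
|V_P| = √(V_Px² + V_Py²) = 10.677 m/s.

10.7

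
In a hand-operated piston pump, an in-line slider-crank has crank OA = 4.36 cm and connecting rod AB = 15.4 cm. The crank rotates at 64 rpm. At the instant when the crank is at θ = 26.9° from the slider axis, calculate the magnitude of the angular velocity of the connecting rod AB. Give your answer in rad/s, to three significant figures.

1.71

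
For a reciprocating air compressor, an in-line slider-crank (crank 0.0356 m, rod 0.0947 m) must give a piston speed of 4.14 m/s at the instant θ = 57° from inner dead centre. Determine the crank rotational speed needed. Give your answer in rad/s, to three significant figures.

114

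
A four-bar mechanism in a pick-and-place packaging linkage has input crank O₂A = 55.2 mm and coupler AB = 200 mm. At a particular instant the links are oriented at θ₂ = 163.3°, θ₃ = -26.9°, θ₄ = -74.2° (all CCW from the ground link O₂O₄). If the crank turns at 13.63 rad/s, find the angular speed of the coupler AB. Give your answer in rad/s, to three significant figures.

4.32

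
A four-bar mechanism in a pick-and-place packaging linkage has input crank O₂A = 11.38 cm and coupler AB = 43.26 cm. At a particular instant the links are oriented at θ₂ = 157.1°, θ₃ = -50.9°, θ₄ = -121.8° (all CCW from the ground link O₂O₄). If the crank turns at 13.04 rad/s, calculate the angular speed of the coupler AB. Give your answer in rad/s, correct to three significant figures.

3.59

ω₂ = 13.04 rad/s
Differentiating the loop-closure r₂e^{iθ₂}+r₃e^{iθ₃}=r₁+r₄e^{iθ₄} gives r₂ω₂e^{iθ₂}+r₃ω₃e^{iθ₃}=r₄ω₄e^{iθ₄}.
Eliminating the other unknown: ω₃ = r₂ω₂ sin(θ₄−θ₂) / [r₃ sin(θ₃−θ₄)].
Numerator sine = +0.98796; denominator sine = +0.94495.
Result = 0.1138·13.04·(+0.98796) / (0.4326·(+0.94495)) = +3.5864 rad/s; magnitude 3.5864 rad/s.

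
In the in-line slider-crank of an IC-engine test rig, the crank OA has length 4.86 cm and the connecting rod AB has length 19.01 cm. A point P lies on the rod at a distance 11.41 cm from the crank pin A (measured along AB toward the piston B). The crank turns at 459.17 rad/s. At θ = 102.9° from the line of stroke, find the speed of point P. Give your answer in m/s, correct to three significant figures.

21.1

ω = 459.2 rad/s.  Crank-pin speed |V_A| = rω = 22.316 m/s, perpendicular to OA.
Rod angle: sinφ = −(r/L) sinθ ⇒ φ = -14.430°; ω_rod = −rω cosθ/√(L²−r²sin²θ) = +27.061 rad/s.
V_P = V_A + ω_rod × AP, with AP = 0.1141 m along the rod.
Components: V_Px = −rω sinθ − a·ω_rod·sinφ = -20.983 m/s;  V_Py = rω cosθ + a·ω_rod·cosφ = -1.9917 m/s.
|V_P| = √(V_Px² + V_Py²) = 21.077 m/s.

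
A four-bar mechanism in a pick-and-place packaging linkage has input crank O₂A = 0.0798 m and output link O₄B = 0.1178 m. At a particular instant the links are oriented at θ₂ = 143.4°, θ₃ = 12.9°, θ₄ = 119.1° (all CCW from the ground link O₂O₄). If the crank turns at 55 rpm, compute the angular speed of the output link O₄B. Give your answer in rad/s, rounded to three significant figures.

3.09

ω₂ = 5.76 rad/s (from 55 rpm).
Differentiating the loop-closure r₂e^{iθ₂}+r₃e^{iθ₃}=r₁+r₄e^{iθ₄} gives r₂ω₂e^{iθ₂}+r₃ω₃e^{iθ₃}=r₄ω₄e^{iθ₄}.
Eliminating the other unknown: ω₄ = r₂ω₂ sin(θ₂−θ₃) / [r₄ sin(θ₄−θ₃)].
Numerator sine = +0.76041; denominator sine = +0.96029.
Result = 0.0798·5.76·(+0.76041) / (0.1178·(+0.96029)) = +3.0895 rad/s; magnitude 3.0895 rad/s.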